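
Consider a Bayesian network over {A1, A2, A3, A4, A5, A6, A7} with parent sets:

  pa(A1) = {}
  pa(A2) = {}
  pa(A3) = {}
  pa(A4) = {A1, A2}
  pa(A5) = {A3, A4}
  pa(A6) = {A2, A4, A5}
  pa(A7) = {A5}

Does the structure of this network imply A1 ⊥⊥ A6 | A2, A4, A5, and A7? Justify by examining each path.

3 paths connect A1 and A6; each must be blocked for d-separation to hold:
Path 1: A1 → A4 ← A2 → A6
  A2 is a fork here and A2 is conditioned on, so the path is blocked at A2.
Path 2: A1 → A4 → A5 → A6
  A4 is a chain here and A4 is conditioned on, so the path is blocked at A4.
Path 3: A1 → A4 → A6
  A4 is a chain here and A4 is conditioned on, so the path is blocked at A4.
Since every path is blocked, d-separation holds.

Yes — A1 and A6 are d-separated given {A2, A4, A5, A7}.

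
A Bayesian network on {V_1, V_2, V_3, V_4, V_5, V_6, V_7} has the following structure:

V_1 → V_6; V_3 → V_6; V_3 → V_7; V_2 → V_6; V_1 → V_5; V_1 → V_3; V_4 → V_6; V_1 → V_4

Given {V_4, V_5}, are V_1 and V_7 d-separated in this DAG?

There are 3 undirected paths between V_1 and V_7; checking each against the conditioning set {V_4, V_5}:
Path 1: V_1 → V_6 ← V_3 → V_7
  V_6 is a collider here and neither V_6 nor any of its descendants is conditioned on, so the collider stays closed — the path is blocked at V_6.
Path 2: V_1 → V_4 → V_6 ← V_3 → V_7
  V_4 is a chain here and V_4 is conditioned on, so the path is blocked at V_4.
Path 3: V_1 → V_3 → V_7
  V_3 is a chain and V_3 is not conditioned on — no node blocks this path, so it is active.
Since the path V_1 → V_3 → V_7 is active, V_1 and V_7 are not d-separated given {V_4, V_5}.

No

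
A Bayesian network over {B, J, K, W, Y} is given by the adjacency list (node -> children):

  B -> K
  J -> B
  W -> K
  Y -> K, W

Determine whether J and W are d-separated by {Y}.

2 paths connect J and W; each must be blocked for d-separation to hold:
  1. J → B → K ← W — B:chain[open]; K:collider[blocks] ⇒ blocked
  2. J → B → K ← Y → W — B:chain[open]; K:collider[blocks]; Y:fork[blocks] ⇒ blocked
Since every path is blocked, d-separation holds.

Yes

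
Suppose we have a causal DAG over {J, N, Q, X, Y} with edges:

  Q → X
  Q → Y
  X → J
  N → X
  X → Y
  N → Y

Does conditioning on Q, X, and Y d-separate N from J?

Yes — N and J are d-separated given {Q, X, Y}.

Enumerating the 3 paths from N to J and testing each for blocking by {Q, X, Y}:
Path 1: N → Y ← Q → X → J
  Q is a fork here and Q is conditioned on, so the path is blocked at Q.
Path 2: N → Y ← X → J
  X is a fork here and X is conditioned on, so the path is blocked at X.
Path 3: N → X → J
  X is a chain here and X is conditioned on, so the path is blocked at X.
Since every path is blocked, d-separation holds.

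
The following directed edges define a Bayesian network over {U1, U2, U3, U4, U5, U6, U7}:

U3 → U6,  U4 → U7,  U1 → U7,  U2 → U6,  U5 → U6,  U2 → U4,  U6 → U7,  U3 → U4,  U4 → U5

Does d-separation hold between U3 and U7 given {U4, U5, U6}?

Yes

We examine all 6 paths between U3 and U7:
  1. U3 → U4 → U5 → U6 → U7 — U4:chain[blocks]; U5:chain[blocks]; U6:chain[blocks] ⇒ blocked
  2. U3 → U4 ← U2 → U6 → U7 — U4:collider[open]; U2:fork[open]; U6:chain[blocks] ⇒ blocked
  3. U3 → U4 → U7 — U4:chain[blocks] ⇒ blocked
  4. U3 → U6 ← U5 ← U4 → U7 — U6:collider[open]; U5:chain[blocks]; U4:fork[blocks] ⇒ blocked
  5. U3 → U6 ← U2 → U4 → U7 — U6:collider[open]; U2:fork[open]; U4:chain[blocks] ⇒ blocked
  6. U3 → U6 → U7 — U6:chain[blocks] ⇒ blocked
Since every path is blocked, d-separation holds.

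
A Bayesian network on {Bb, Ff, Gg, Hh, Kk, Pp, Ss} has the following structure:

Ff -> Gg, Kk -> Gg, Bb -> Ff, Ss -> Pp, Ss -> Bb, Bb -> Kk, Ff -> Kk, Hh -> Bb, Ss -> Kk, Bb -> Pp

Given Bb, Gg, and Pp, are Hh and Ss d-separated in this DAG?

No

Enumerating the 5 paths from Hh to Ss and testing each for blocking by {Bb, Gg, Pp}:
  1. Hh → Bb ← Ss — Bb:collider[open] ⇒ active
  2. Hh → Bb → Kk ← Ss — Bb:chain[blocks]; Kk:collider[open] ⇒ blocked
  3. Hh → Bb → Pp ← Ss — Bb:chain[blocks]; Pp:collider[open] ⇒ blocked
  4. Hh → Bb → Ff → Gg ← Kk ← Ss — Bb:chain[blocks]; Ff:chain[open]; Gg:collider[open]; Kk:chain[open] ⇒ blocked
  5. Hh → Bb → Ff → Kk ← Ss — Bb:chain[blocks]; Ff:chain[open]; Kk:collider[open] ⇒ blocked
At least one path is unblocked, so d-separation fails.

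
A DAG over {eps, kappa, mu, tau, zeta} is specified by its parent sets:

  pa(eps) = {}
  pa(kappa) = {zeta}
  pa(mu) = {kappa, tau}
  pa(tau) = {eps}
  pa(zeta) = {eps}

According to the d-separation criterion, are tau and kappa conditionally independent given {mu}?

No — tau and kappa are not d-separated given {mu}.

2 paths connect tau and kappa; each must be blocked for d-separation to hold:
Path 1: tau → mu ← kappa
  mu is a collider and mu is conditioned on, which opens it — no node blocks this path, so it is active.
Path 2: tau ← eps → zeta → kappa
  eps is a fork and eps is not conditioned on; zeta is a chain and zeta is not conditioned on — no node blocks this path, so it is active.
Because an active path exists, tau and kappa are not d-separated.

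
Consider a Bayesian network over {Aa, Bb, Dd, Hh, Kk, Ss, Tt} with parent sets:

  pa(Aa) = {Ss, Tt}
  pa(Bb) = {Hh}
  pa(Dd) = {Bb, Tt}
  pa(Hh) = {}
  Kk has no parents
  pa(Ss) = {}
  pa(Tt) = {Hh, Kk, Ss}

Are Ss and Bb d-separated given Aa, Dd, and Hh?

No — Ss and Bb are not d-separated given {Aa, Dd, Hh}.

4 paths connect Ss and Bb; each must be blocked for d-separation to hold:
  1. Ss → Tt ← Hh → Bb — Tt:collider[open]; Hh:fork[blocks] ⇒ blocked
  2. Ss → Tt → Dd ← Bb — Tt:chain[open]; Dd:collider[open] ⇒ active
  3. Ss → Aa ← Tt ← Hh → Bb — Aa:collider[open]; Tt:chain[open]; Hh:fork[blocks] ⇒ blocked
  4. Ss → Aa ← Tt → Dd ← Bb — Aa:collider[open]; Tt:fork[open]; Dd:collider[open] ⇒ active
Because an active path exists, Ss and Bb are not d-separated.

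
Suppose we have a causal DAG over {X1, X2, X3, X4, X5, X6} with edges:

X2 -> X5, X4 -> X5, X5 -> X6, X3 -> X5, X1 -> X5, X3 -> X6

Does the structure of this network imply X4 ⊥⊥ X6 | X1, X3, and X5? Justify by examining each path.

Enumerating the 2 paths from X4 to X6 and testing each for blocking by {X1, X3, X5}:
  1. X4 → X5 ← X3 → X6 — X5:collider[open]; X3:fork[blocks] ⇒ blocked
  2. X4 → X5 → X6 — X5:chain[blocks] ⇒ blocked
All paths are blocked; X4 ⊥ X6 | {X1, X3, X5} holds.

Yes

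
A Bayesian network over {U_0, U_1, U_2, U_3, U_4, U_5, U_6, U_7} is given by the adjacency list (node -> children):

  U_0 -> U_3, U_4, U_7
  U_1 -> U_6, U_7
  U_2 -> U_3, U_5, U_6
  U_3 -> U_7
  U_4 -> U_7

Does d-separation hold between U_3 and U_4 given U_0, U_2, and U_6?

Enumerating the 6 paths from U_3 to U_4 and testing each for blocking by {U_0, U_2, U_6}:
Path 1: U_3 → U_7 ← U_4
  U_7 is a collider here and neither U_7 nor any of its descendants is conditioned on, so the collider stays closed — the path is blocked at U_7.
Path 2: U_3 → U_7 ← U_0 → U_4
  U_7 is a collider here and neither U_7 nor any of its descendants is conditioned on, so the collider stays closed — the path is blocked at U_7.
Path 3: U_3 ← U_0 → U_4
  U_0 is a fork here and U_0 is conditioned on, so the path is blocked at U_0.
Path 4: U_3 ← U_0 → U_7 ← U_4
  U_0 is a fork here and U_0 is conditioned on, so the path is blocked at U_0.
Path 5: U_3 ← U_2 → U_6 ← U_1 → U_7 ← U_4
  U_2 is a fork here and U_2 is conditioned on, so the path is blocked at U_2.
Path 6: U_3 ← U_2 → U_6 ← U_1 → U_7 ← U_0 → U_4
  U_2 is a fork here and U_2 is conditioned on, so the path is blocked at U_2.
Since every path is blocked, d-separation holds.

Yes — U_3 and U_4 are d-separated given {U_0, U_2, U_6}.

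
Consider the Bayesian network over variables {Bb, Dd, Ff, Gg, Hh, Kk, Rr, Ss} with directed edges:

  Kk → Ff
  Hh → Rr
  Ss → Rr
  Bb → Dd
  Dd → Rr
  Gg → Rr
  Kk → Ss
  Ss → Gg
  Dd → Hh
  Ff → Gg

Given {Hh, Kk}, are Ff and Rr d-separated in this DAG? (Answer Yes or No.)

We examine all 4 paths between Ff and Rr:
  1. Ff → Gg ← Ss → Rr — Gg:collider[blocks]; Ss:fork[open] ⇒ blocked
  2. Ff → Gg → Rr — Gg:chain[open] ⇒ active
  3. Ff ← Kk → Ss → Gg → Rr — Kk:fork[blocks]; Ss:chain[open]; Gg:chain[open] ⇒ blocked
  4. Ff ← Kk → Ss → Rr — Kk:fork[blocks]; Ss:chain[open] ⇒ blocked
At least one path is unblocked, so d-separation fails.

No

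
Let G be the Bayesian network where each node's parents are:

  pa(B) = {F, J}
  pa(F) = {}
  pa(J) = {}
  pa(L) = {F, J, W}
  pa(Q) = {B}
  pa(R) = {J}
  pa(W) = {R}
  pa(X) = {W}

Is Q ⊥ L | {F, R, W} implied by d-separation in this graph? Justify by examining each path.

Enumerating the 3 paths from Q to L and testing each for blocking by {F, R, W}:
Path 1: Q ← B ← J → L
  B is a chain and B is not conditioned on; J is a fork and J is not conditioned on — no node blocks this path, so it is active.
Path 2: Q ← B ← J → R → W → L
  R is a chain here and R is conditioned on, so the path is blocked at R.
Path 3: Q ← B ← F → L
  F is a fork here and F is conditioned on, so the path is blocked at F.
Since the path Q ← B ← J → L is active, Q and L are not d-separated given {F, R, W}.

No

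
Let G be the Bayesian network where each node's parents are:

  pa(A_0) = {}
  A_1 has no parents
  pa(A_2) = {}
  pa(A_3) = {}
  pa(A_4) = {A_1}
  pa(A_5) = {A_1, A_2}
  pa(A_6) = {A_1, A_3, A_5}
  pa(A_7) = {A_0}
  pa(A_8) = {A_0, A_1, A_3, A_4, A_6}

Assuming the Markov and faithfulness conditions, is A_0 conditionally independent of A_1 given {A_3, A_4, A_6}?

6 paths connect A_0 and A_1; each must be blocked for d-separation to hold:
  1. A_0 → A_8 ← A_3 → A_6 ← A_5 ← A_1 — A_8:collider[blocks]; A_3:fork[blocks]; A_6:collider[open]; A_5:chain[open] ⇒ blocked
  2. A_0 → A_8 ← A_3 → A_6 ← A_1 — A_8:collider[blocks]; A_3:fork[blocks]; A_6:collider[open] ⇒ blocked
  3. A_0 → A_8 ← A_6 ← A_5 ← A_1 — A_8:collider[blocks]; A_6:chain[blocks]; A_5:chain[open] ⇒ blocked
  4. A_0 → A_8 ← A_6 ← A_1 — A_8:collider[blocks]; A_6:chain[blocks] ⇒ blocked
  5. A_0 → A_8 ← A_4 ← A_1 — A_8:collider[blocks]; A_4:chain[blocks] ⇒ blocked
  6. A_0 → A_8 ← A_1 — A_8:collider[blocks] ⇒ blocked
Since every path is blocked, d-separation holds.

Yes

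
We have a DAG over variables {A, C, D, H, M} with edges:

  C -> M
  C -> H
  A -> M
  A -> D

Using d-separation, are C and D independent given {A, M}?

There is one path between C and D:
  1. C → M ← A → D — M:collider[open]; A:fork[blocks] ⇒ blocked
Every path is blocked, so C and D are d-separated given {A, M}.

Yes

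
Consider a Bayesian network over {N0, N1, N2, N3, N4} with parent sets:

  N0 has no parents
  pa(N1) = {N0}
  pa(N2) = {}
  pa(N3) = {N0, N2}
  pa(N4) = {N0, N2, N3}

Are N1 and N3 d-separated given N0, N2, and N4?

There are 3 undirected paths between N1 and N3; checking each against the conditioning set {N0, N2, N4}:
Path 1: N1 ← N0 → N3
  N0 is a fork here and N0 is conditioned on, so the path is blocked at N0.
Path 2: N1 ← N0 → N4 ← N3
  N0 is a fork here and N0 is conditioned on, so the path is blocked at N0.
Path 3: N1 ← N0 → N4 ← N2 → N3
  N0 is a fork here and N0 is conditioned on, so the path is blocked at N0.
Every path is blocked, so N1 and N3 are d-separated given {N0, N2, N4}.

Yes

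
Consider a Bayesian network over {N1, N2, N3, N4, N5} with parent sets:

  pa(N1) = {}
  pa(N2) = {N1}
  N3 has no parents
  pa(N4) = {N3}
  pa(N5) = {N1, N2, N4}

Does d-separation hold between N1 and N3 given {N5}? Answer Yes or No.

No

We examine all 2 paths between N1 and N3:
  1. N1 → N2 → N5 ← N4 ← N3 — N2:chain[open]; N5:collider[open]; N4:chain[open] ⇒ active
  2. N1 → N5 ← N4 ← N3 — N5:collider[open]; N4:chain[open] ⇒ active
At least one path is unblocked, so d-separation fails.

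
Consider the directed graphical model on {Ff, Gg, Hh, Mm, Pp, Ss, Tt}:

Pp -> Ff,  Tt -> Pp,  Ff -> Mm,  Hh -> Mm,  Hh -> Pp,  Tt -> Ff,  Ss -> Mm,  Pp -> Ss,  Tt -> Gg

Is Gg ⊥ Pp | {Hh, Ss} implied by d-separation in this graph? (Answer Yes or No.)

No

There are 4 undirected paths between Gg and Pp; checking each against the conditioning set {Hh, Ss}:
Path 1: Gg ← Tt → Ff ← Pp
  Ff is a collider here and neither Ff nor any of its descendants is conditioned on, so the collider stays closed — the path is blocked at Ff.
Path 2: Gg ← Tt → Ff → Mm ← Hh → Pp
  Mm is a collider here and neither Mm nor any of its descendants is conditioned on, so the collider stays closed — the path is blocked at Mm.
Path 3: Gg ← Tt → Ff → Mm ← Ss ← Pp
  Mm is a collider here and neither Mm nor any of its descendants is conditioned on, so the collider stays closed — the path is blocked at Mm.
Path 4: Gg ← Tt → Pp
  Tt is a fork and Tt is not conditioned on — no node blocks this path, so it is active.
Because an active path exists, Gg and Pp are not d-separated.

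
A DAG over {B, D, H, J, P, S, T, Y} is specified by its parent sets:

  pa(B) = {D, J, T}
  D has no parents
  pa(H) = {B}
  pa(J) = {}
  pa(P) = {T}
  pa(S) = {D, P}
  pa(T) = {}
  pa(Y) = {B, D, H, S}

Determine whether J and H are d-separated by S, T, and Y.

There are 6 undirected paths between J and H; checking each against the conditioning set {S, T, Y}:
Path 1: J → B ← D → S → Y ← H
  S is a chain here and S is conditioned on, so the path is blocked at S.
Path 2: J → B ← D → Y ← H
  B is a collider and its descendant Y is conditioned on, which opens it; D is a fork and D is not conditioned on; Y is a collider and Y is conditioned on, which opens it — no node blocks this path, so it is active.
Path 3: J → B → H
  B is a chain and B is not conditioned on — no node blocks this path, so it is active.
Path 4: J → B → Y ← H
  B is a chain and B is not conditioned on; Y is a collider and Y is conditioned on, which opens it — no node blocks this path, so it is active.
Path 5: J → B ← T → P → S ← D → Y ← H
  T is a fork here and T is conditioned on, so the path is blocked at T.
Path 6: J → B ← T → P → S → Y ← H
  T is a fork here and T is conditioned on, so the path is blocked at T.
At least one path is unblocked, so d-separation fails.

No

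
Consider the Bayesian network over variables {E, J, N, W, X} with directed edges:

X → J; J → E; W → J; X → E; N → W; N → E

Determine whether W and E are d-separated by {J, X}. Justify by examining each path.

No

We examine all 3 paths between W and E:
Path 1: W → J ← X → E
  X is a fork here and X is conditioned on, so the path is blocked at X.
Path 2: W → J → E
  J is a chain here and J is conditioned on, so the path is blocked at J.
Path 3: W ← N → E
  N is a fork and N is not conditioned on — no node blocks this path, so it is active.
Because an active path exists, W and E are not d-separated.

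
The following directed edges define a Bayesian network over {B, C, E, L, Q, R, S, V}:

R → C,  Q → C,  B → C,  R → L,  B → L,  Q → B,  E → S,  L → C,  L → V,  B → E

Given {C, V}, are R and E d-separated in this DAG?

No

Enumerating the 6 paths from R to E and testing each for blocking by {C, V}:
  1. R → L ← B → E — L:collider[open]; B:fork[open] ⇒ active
  2. R → L → C ← Q → B → E — L:chain[open]; C:collider[open]; Q:fork[open]; B:chain[open] ⇒ active
  3. R → L → C ← B → E — L:chain[open]; C:collider[open]; B:fork[open] ⇒ active
  4. R → C ← Q → B → E — C:collider[open]; Q:fork[open]; B:chain[open] ⇒ active
  5. R → C ← B → E — C:collider[open]; B:fork[open] ⇒ active
  6. R → C ← L ← B → E — C:collider[open]; L:chain[open]; B:fork[open] ⇒ active
Since the path R → L ← B → E is active, R and E are not d-separated given {C, V}.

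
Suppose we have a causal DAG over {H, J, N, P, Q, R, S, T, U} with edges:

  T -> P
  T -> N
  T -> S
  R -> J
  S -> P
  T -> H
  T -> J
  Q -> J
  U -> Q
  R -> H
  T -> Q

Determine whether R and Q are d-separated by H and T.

Enumerating the 4 paths from R to Q and testing each for blocking by {H, T}:
Path 1: R → J ← Q
  J is a collider here and neither J nor any of its descendants is conditioned on, so the collider stays closed — the path is blocked at J.
Path 2: R → J ← T → Q
  J is a collider here and neither J nor any of its descendants is conditioned on, so the collider stays closed — the path is blocked at J.
Path 3: R → H ← T → Q
  T is a fork here and T is conditioned on, so the path is blocked at T.
Path 4: R → H ← T → J ← Q
  T is a fork here and T is conditioned on, so the path is blocked at T.
Since every path is blocked, d-separation holds.

Yes — R and Q are d-separated given {H, T}.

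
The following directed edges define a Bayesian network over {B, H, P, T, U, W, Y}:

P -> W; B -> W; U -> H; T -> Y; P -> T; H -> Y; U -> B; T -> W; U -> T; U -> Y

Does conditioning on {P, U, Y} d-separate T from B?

We examine all 5 paths between T and B:
  1. T → W ← B — W:collider[blocks] ⇒ blocked
  2. T ← P → W ← B — P:fork[blocks]; W:collider[blocks] ⇒ blocked
  3. T → Y ← H ← U → B — Y:collider[open]; H:chain[open]; U:fork[blocks] ⇒ blocked
  4. T → Y ← U → B — Y:collider[open]; U:fork[blocks] ⇒ blocked
  5. T ← U → B — U:fork[blocks] ⇒ blocked
All paths are blocked; T ⊥ B | {P, U, Y} holds.

Yes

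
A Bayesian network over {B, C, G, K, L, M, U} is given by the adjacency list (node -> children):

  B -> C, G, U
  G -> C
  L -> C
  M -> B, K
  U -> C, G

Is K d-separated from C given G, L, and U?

Enumerating the 5 paths from K to C and testing each for blocking by {G, L, U}:
Path 1: K ← M → B → U → C
  U is a chain here and U is conditioned on, so the path is blocked at U.
Path 2: K ← M → B → U → G → C
  U is a chain here and U is conditioned on, so the path is blocked at U.
Path 3: K ← M → B → C
  M is a fork and M is not conditioned on; B is a chain and B is not conditioned on — no node blocks this path, so it is active.
Path 4: K ← M → B → G ← U → C
  U is a fork here and U is conditioned on, so the path is blocked at U.
Path 5: K ← M → B → G → C
  G is a chain here and G is conditioned on, so the path is blocked at G.
Because an active path exists, K and C are not d-separated.

No — K and C are not d-separated given {G, L, U}.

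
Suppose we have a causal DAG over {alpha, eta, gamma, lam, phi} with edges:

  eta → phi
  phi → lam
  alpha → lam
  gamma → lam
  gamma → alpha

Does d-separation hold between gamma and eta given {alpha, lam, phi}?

Enumerating the 2 paths from gamma to eta and testing each for blocking by {alpha, lam, phi}:
Path 1: gamma → lam ← phi ← eta
  phi is a chain here and phi is conditioned on, so the path is blocked at phi.
Path 2: gamma → alpha → lam ← phi ← eta
  alpha is a chain here and alpha is conditioned on, so the path is blocked at alpha.
Since every path is blocked, d-separation holds.

Yes — gamma and eta are d-separated given {alpha, lam, phi}.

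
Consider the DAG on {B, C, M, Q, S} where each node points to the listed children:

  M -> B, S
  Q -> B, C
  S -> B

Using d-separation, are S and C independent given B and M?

No — S and C are not d-separated given {B, M}.

We examine all 2 paths between S and C:
Path 1: S → B ← Q → C
  B is a collider and B is conditioned on, which opens it; Q is a fork and Q is not conditioned on — no node blocks this path, so it is active.
Path 2: S ← M → B ← Q → C
  M is a fork here and M is conditioned on, so the path is blocked at M.
At least one path is unblocked, so d-separation fails.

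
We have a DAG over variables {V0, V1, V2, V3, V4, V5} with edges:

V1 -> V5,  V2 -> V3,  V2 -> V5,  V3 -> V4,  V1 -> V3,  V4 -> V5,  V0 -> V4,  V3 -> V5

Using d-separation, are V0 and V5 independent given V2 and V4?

There are 4 undirected paths between V0 and V5; checking each against the conditioning set {V2, V4}:
Path 1: V0 → V4 ← V3 ← V2 → V5
  V2 is a fork here and V2 is conditioned on, so the path is blocked at V2.
Path 2: V0 → V4 ← V3 ← V1 → V5
  V4 is a collider and V4 is conditioned on, which opens it; V3 is a chain and V3 is not conditioned on; V1 is a fork and V1 is not conditioned on — no node blocks this path, so it is active.
Path 3: V0 → V4 ← V3 → V5
  V4 is a collider and V4 is conditioned on, which opens it; V3 is a fork and V3 is not conditioned on — no node blocks this path, so it is active.
Path 4: V0 → V4 → V5
  V4 is a chain here and V4 is conditioned on, so the path is blocked at V4.
At least one path is unblocked, so d-separation fails.

No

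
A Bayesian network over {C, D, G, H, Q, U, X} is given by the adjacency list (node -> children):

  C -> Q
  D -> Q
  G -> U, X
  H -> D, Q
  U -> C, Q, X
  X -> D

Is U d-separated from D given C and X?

Yes

There are 6 undirected paths between U and D; checking each against the conditioning set {C, X}:
  1. U ← G → X → D — G:fork[open]; X:chain[blocks] ⇒ blocked
  2. U → X → D — X:chain[blocks] ⇒ blocked
  3. U → C → Q ← D — C:chain[blocks]; Q:collider[blocks] ⇒ blocked
  4. U → C → Q ← H → D — C:chain[blocks]; Q:collider[blocks]; H:fork[open] ⇒ blocked
  5. U → Q ← D — Q:collider[blocks] ⇒ blocked
  6. U → Q ← H → D — Q:collider[blocks]; H:fork[open] ⇒ blocked
Every path is blocked, so U and D are d-separated given {C, X}.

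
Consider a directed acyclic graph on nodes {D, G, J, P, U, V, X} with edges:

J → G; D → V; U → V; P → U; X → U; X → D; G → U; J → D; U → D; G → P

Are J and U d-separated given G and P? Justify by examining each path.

We examine all 5 paths between J and U:
  1. J → G → U — G:chain[blocks] ⇒ blocked
  2. J → G → P → U — G:chain[blocks]; P:chain[blocks] ⇒ blocked
  3. J → D → V ← U — D:chain[open]; V:collider[blocks] ⇒ blocked
  4. J → D ← U — D:collider[blocks] ⇒ blocked
  5. J → D ← X → U — D:collider[blocks]; X:fork[open] ⇒ blocked
Every path is blocked, so J and U are d-separated given {G, P}.

Yes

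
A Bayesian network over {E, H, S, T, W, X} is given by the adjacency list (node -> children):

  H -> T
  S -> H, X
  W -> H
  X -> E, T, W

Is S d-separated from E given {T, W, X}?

Yes — S and E are d-separated given {T, W, X}.

We examine all 3 paths between S and E:
Path 1: S → X → E
  X is a chain here and X is conditioned on, so the path is blocked at X.
Path 2: S → H → T ← X → E
  X is a fork here and X is conditioned on, so the path is blocked at X.
Path 3: S → H ← W ← X → E
  W is a chain here and W is conditioned on, so the path is blocked at W.
All paths are blocked; S ⊥ E | {T, W, X} holds.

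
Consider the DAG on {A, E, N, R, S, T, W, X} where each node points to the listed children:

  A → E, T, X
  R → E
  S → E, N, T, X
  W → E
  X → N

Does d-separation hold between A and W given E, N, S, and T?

No — A and W are not d-separated given {E, N, S, T}.

We examine all 4 paths between A and W:
  1. A → T ← S → E ← W — T:collider[open]; S:fork[blocks]; E:collider[open] ⇒ blocked
  2. A → E ← W — E:collider[open] ⇒ active
  3. A → X ← S → E ← W — X:collider[open]; S:fork[blocks]; E:collider[open] ⇒ blocked
  4. A → X → N ← S → E ← W — X:chain[open]; N:collider[open]; S:fork[blocks]; E:collider[open] ⇒ blocked
Since the path A → E ← W is active, A and W are not d-separated given {E, N, S, T}.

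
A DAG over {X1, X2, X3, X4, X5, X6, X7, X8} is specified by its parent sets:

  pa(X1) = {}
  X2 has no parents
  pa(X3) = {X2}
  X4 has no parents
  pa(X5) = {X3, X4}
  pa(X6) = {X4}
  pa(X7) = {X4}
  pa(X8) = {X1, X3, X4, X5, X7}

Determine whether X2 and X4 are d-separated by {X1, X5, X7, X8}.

There are 6 undirected paths between X2 and X4; checking each against the conditioning set {X1, X5, X7, X8}:
Path 1: X2 → X3 → X5 → X8 ← X7 ← X4
  X5 is a chain here and X5 is conditioned on, so the path is blocked at X5.
Path 2: X2 → X3 → X5 → X8 ← X4
  X5 is a chain here and X5 is conditioned on, so the path is blocked at X5.
Path 3: X2 → X3 → X5 ← X4
  X3 is a chain and X3 is not conditioned on; X5 is a collider and X5 is conditioned on, which opens it — no node blocks this path, so it is active.
Path 4: X2 → X3 → X8 ← X7 ← X4
  X7 is a chain here and X7 is conditioned on, so the path is blocked at X7.
Path 5: X2 → X3 → X8 ← X5 ← X4
  X5 is a chain here and X5 is conditioned on, so the path is blocked at X5.
Path 6: X2 → X3 → X8 ← X4
  X3 is a chain and X3 is not conditioned on; X8 is a collider and X8 is conditioned on, which opens it — no node blocks this path, so it is active.
At least one path is unblocked, so d-separation fails.

No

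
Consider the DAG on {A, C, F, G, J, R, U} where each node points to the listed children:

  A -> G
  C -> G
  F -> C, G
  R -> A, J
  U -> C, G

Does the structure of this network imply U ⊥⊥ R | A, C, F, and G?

There are 3 undirected paths between U and R; checking each against the conditioning set {A, C, F, G}:
  1. U → G ← A ← R — G:collider[open]; A:chain[blocks] ⇒ blocked
  2. U → C → G ← A ← R — C:chain[blocks]; G:collider[open]; A:chain[blocks] ⇒ blocked
  3. U → C ← F → G ← A ← R — C:collider[open]; F:fork[blocks]; G:collider[open]; A:chain[blocks] ⇒ blocked
Since every path is blocked, d-separation holds.

Yes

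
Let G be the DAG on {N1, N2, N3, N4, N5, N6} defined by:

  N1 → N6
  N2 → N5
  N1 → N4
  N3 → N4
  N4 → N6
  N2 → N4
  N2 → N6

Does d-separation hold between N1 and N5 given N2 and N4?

Enumerating the 4 paths from N1 to N5 and testing each for blocking by {N2, N4}:
Path 1: N1 → N4 → N6 ← N2 → N5
  N4 is a chain here and N4 is conditioned on, so the path is blocked at N4.
Path 2: N1 → N4 ← N2 → N5
  N2 is a fork here and N2 is conditioned on, so the path is blocked at N2.
Path 3: N1 → N6 ← N4 ← N2 → N5
  N6 is a collider here and neither N6 nor any of its descendants is conditioned on, so the collider stays closed — the path is blocked at N6.
Path 4: N1 → N6 ← N2 → N5
  N6 is a collider here and neither N6 nor any of its descendants is conditioned on, so the collider stays closed — the path is blocked at N6.
Every path is blocked, so N1 and N5 are d-separated given {N2, N4}.

Yes — N1 and N5 are d-separated given {N2, N4}.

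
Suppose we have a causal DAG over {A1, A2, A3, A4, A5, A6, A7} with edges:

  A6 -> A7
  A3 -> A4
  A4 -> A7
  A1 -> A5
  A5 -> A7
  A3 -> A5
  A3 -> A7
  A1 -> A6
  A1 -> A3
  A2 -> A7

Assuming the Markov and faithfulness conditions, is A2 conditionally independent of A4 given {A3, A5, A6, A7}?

No

There are 6 undirected paths between A2 and A4; checking each against the conditioning set {A3, A5, A6, A7}:
Path 1: A2 → A7 ← A6 ← A1 → A3 → A4
  A6 is a chain here and A6 is conditioned on, so the path is blocked at A6.
Path 2: A2 → A7 ← A6 ← A1 → A5 ← A3 → A4
  A6 is a chain here and A6 is conditioned on, so the path is blocked at A6.
Path 3: A2 → A7 ← A3 → A4
  A3 is a fork here and A3 is conditioned on, so the path is blocked at A3.
Path 4: A2 → A7 ← A4
  A7 is a collider and A7 is conditioned on, which opens it — no node blocks this path, so it is active.
Path 5: A2 → A7 ← A5 ← A3 → A4
  A5 is a chain here and A5 is conditioned on, so the path is blocked at A5.
Path 6: A2 → A7 ← A5 ← A1 → A3 → A4
  A5 is a chain here and A5 is conditioned on, so the path is blocked at A5.
Since the path A2 → A7 ← A4 is active, A2 and A4 are not d-separated given {A3, A5, A6, A7}.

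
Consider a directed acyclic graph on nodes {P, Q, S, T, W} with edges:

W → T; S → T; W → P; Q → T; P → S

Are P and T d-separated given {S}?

2 paths connect P and T; each must be blocked for d-separation to hold:
  1. P ← W → T — W:fork[open] ⇒ active
  2. P → S → T — S:chain[blocks] ⇒ blocked
At least one path is unblocked, so d-separation fails.

No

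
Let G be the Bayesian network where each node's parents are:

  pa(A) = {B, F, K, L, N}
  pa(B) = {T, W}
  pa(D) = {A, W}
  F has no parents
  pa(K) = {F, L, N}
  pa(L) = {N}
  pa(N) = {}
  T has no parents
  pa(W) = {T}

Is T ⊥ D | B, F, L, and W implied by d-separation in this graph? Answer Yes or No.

Yes

There are 4 undirected paths between T and D; checking each against the conditioning set {B, F, L, W}:
  1. T → W → B → A → D — W:chain[blocks]; B:chain[blocks]; A:chain[open] ⇒ blocked
  2. T → W → D — W:chain[blocks] ⇒ blocked
  3. T → B ← W → D — B:collider[open]; W:fork[blocks] ⇒ blocked
  4. T → B → A → D — B:chain[blocks]; A:chain[open] ⇒ blocked
All paths are blocked; T ⊥ D | {B, F, L, W} holds.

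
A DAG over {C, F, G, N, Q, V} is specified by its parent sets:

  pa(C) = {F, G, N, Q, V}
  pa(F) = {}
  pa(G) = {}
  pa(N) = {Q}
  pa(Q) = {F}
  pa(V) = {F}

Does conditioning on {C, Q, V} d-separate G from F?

We examine all 4 paths between G and F:
  1. G → C ← N ← Q ← F — C:collider[open]; N:chain[open]; Q:chain[blocks] ⇒ blocked
  2. G → C ← F — C:collider[open] ⇒ active
  3. G → C ← Q ← F — C:collider[open]; Q:chain[blocks] ⇒ blocked
  4. G → C ← V ← F — C:collider[open]; V:chain[blocks] ⇒ blocked
Since the path G → C ← F is active, G and F are not d-separated given {C, Q, V}.

No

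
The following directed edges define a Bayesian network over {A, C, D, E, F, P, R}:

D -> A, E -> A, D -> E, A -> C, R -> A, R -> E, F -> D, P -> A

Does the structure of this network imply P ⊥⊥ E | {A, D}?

We examine all 3 paths between P and E:
Path 1: P → A ← E
  A is a collider and A is conditioned on, which opens it — no node blocks this path, so it is active.
Path 2: P → A ← R → E
  A is a collider and A is conditioned on, which opens it; R is a fork and R is not conditioned on — no node blocks this path, so it is active.
Path 3: P → A ← D → E
  D is a fork here and D is conditioned on, so the path is blocked at D.
At least one path is unblocked, so d-separation fails.

No — P and E are not d-separated given {A, D}.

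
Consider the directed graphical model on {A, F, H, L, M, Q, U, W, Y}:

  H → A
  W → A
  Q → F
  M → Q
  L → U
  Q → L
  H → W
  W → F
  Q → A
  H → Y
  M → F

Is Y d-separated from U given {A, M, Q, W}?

Enumerating the 6 paths from Y to U and testing each for blocking by {A, M, Q, W}:
Path 1: Y ← H → A ← W → F ← M → Q → L → U
  W is a fork here and W is conditioned on, so the path is blocked at W.
Path 2: Y ← H → A ← W → F ← Q → L → U
  W is a fork here and W is conditioned on, so the path is blocked at W.
Path 3: Y ← H → A ← Q → L → U
  Q is a fork here and Q is conditioned on, so the path is blocked at Q.
Path 4: Y ← H → W → A ← Q → L → U
  W is a chain here and W is conditioned on, so the path is blocked at W.
Path 5: Y ← H → W → F ← M → Q → L → U
  W is a chain here and W is conditioned on, so the path is blocked at W.
Path 6: Y ← H → W → F ← Q → L → U
  W is a chain here and W is conditioned on, so the path is blocked at W.
Since every path is blocked, d-separation holds.

Yes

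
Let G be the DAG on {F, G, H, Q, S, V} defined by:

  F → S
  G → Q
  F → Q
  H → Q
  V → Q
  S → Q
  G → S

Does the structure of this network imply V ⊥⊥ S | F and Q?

No — V and S are not d-separated given {F, Q}.

There are 3 undirected paths between V and S; checking each against the conditioning set {F, Q}:
  1. V → Q ← G → S — Q:collider[open]; G:fork[open] ⇒ active
  2. V → Q ← F → S — Q:collider[open]; F:fork[blocks] ⇒ blocked
  3. V → Q ← S — Q:collider[open] ⇒ active
At least one path is unblocked, so d-separation fails.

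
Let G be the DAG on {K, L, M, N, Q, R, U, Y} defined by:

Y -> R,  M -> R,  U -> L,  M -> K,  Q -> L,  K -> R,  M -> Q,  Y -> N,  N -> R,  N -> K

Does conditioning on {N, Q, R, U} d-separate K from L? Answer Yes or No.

Yes

There are 4 undirected paths between K and L; checking each against the conditioning set {N, Q, R, U}:
Path 1: K → R ← M → Q → L
  Q is a chain here and Q is conditioned on, so the path is blocked at Q.
Path 2: K ← M → Q → L
  Q is a chain here and Q is conditioned on, so the path is blocked at Q.
Path 3: K ← N ← Y → R ← M → Q → L
  N is a chain here and N is conditioned on, so the path is blocked at N.
Path 4: K ← N → R ← M → Q → L
  N is a fork here and N is conditioned on, so the path is blocked at N.
Every path is blocked, so K and L are d-separated given {N, Q, R, U}.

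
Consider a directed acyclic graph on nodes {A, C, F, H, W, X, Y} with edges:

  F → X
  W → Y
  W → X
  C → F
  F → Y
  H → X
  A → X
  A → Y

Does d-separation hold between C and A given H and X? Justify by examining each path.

No

We examine all 4 paths between C and A:
Path 1: C → F → Y ← W → X ← A
  Y is a collider here and neither Y nor any of its descendants is conditioned on, so the collider stays closed — the path is blocked at Y.
Path 2: C → F → Y ← A
  Y is a collider here and neither Y nor any of its descendants is conditioned on, so the collider stays closed — the path is blocked at Y.
Path 3: C → F → X ← W → Y ← A
  Y is a collider here and neither Y nor any of its descendants is conditioned on, so the collider stays closed — the path is blocked at Y.
Path 4: C → F → X ← A
  F is a chain and F is not conditioned on; X is a collider and X is conditioned on, which opens it — no node blocks this path, so it is active.
Because an active path exists, C and A are not d-separated.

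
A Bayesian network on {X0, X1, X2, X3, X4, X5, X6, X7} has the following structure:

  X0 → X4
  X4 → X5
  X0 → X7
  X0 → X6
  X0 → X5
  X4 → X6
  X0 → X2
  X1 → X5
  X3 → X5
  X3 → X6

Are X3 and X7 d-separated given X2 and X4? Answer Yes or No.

6 paths connect X3 and X7; each must be blocked for d-separation to hold:
  1. X3 → X5 ← X4 → X6 ← X0 → X7 — X5:collider[blocks]; X4:fork[blocks]; X6:collider[blocks]; X0:fork[open] ⇒ blocked
  2. X3 → X5 ← X4 ← X0 → X7 — X5:collider[blocks]; X4:chain[blocks]; X0:fork[open] ⇒ blocked
  3. X3 → X5 ← X0 → X7 — X5:collider[blocks]; X0:fork[open] ⇒ blocked
  4. X3 → X6 ← X4 → X5 ← X0 → X7 — X6:collider[blocks]; X4:fork[blocks]; X5:collider[blocks]; X0:fork[open] ⇒ blocked
  5. X3 → X6 ← X4 ← X0 → X7 — X6:collider[blocks]; X4:chain[blocks]; X0:fork[open] ⇒ blocked
  6. X3 → X6 ← X0 → X7 — X6:collider[blocks]; X0:fork[open] ⇒ blocked
Every path is blocked, so X3 and X7 are d-separated given {X2, X4}.

Yes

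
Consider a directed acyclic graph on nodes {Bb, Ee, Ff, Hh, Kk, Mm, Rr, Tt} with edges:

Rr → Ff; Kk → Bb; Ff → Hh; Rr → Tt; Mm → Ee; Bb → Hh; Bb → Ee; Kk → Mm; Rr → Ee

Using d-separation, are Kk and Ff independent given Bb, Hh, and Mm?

4 paths connect Kk and Ff; each must be blocked for d-separation to hold:
Path 1: Kk → Mm → Ee ← Rr → Ff
  Mm is a chain here and Mm is conditioned on, so the path is blocked at Mm.
Path 2: Kk → Mm → Ee ← Bb → Hh ← Ff
  Mm is a chain here and Mm is conditioned on, so the path is blocked at Mm.
Path 3: Kk → Bb → Ee ← Rr → Ff
  Bb is a chain here and Bb is conditioned on, so the path is blocked at Bb.
Path 4: Kk → Bb → Hh ← Ff
  Bb is a chain here and Bb is conditioned on, so the path is blocked at Bb.
Since every path is blocked, d-separation holds.

Yes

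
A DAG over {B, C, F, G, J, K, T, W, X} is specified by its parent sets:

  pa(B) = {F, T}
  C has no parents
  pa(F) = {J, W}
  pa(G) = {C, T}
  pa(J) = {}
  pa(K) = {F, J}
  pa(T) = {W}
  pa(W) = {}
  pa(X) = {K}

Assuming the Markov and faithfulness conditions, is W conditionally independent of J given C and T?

4 paths connect W and J; each must be blocked for d-separation to hold:
Path 1: W → F ← J
  F is a collider here and neither F nor any of its descendants is conditioned on, so the collider stays closed — the path is blocked at F.
Path 2: W → F → K ← J
  K is a collider here and neither K nor any of its descendants is conditioned on, so the collider stays closed — the path is blocked at K.
Path 3: W → T → B ← F ← J
  T is a chain here and T is conditioned on, so the path is blocked at T.
Path 4: W → T → B ← F → K ← J
  T is a chain here and T is conditioned on, so the path is blocked at T.
Every path is blocked, so W and J are d-separated given {C, T}.

Yes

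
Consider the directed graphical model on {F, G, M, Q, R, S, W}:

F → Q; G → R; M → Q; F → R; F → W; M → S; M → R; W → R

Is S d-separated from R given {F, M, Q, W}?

Enumerating the 3 paths from S to R and testing each for blocking by {F, M, Q, W}:
Path 1: S ← M → Q ← F → W → R
  M is a fork here and M is conditioned on, so the path is blocked at M.
Path 2: S ← M → Q ← F → R
  M is a fork here and M is conditioned on, so the path is blocked at M.
Path 3: S ← M → R
  M is a fork here and M is conditioned on, so the path is blocked at M.
Since every path is blocked, d-separation holds.

Yes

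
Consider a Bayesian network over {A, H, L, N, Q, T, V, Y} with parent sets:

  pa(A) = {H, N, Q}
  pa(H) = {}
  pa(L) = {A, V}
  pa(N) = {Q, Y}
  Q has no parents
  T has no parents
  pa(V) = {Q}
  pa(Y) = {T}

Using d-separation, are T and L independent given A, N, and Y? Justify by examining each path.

Yes

Enumerating the 4 paths from T to L and testing each for blocking by {A, N, Y}:
  1. T → Y → N ← Q → V → L — Y:chain[blocks]; N:collider[open]; Q:fork[open]; V:chain[open] ⇒ blocked
  2. T → Y → N ← Q → A → L — Y:chain[blocks]; N:collider[open]; Q:fork[open]; A:chain[blocks] ⇒ blocked
  3. T → Y → N → A ← Q → V → L — Y:chain[blocks]; N:chain[blocks]; A:collider[open]; Q:fork[open]; V:chain[open] ⇒ blocked
  4. T → Y → N → A → L — Y:chain[blocks]; N:chain[blocks]; A:chain[blocks] ⇒ blocked
Since every path is blocked, d-separation holds.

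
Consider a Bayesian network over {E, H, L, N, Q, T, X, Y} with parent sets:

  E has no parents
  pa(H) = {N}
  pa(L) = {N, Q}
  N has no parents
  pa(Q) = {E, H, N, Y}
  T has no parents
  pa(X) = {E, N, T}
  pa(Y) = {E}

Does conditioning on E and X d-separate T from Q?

There are 5 undirected paths between T and Q; checking each against the conditioning set {E, X}:
  1. T → X ← E → Q — X:collider[open]; E:fork[blocks] ⇒ blocked
  2. T → X ← E → Y → Q — X:collider[open]; E:fork[blocks]; Y:chain[open] ⇒ blocked
  3. T → X ← N → Q — X:collider[open]; N:fork[open] ⇒ active
  4. T → X ← N → L ← Q — X:collider[open]; N:fork[open]; L:collider[blocks] ⇒ blocked
  5. T → X ← N → H → Q — X:collider[open]; N:fork[open]; H:chain[open] ⇒ active
Because an active path exists, T and Q are not d-separated.

No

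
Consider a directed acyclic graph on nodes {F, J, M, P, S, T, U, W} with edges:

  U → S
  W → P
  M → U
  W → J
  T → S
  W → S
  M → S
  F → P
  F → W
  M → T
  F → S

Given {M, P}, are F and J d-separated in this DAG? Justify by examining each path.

We examine all 3 paths between F and J:
  1. F → P ← W → J — P:collider[open]; W:fork[open] ⇒ active
  2. F → W → J — W:chain[open] ⇒ active
  3. F → S ← W → J — S:collider[blocks]; W:fork[open] ⇒ blocked
Because an active path exists, F and J are not d-separated.

No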